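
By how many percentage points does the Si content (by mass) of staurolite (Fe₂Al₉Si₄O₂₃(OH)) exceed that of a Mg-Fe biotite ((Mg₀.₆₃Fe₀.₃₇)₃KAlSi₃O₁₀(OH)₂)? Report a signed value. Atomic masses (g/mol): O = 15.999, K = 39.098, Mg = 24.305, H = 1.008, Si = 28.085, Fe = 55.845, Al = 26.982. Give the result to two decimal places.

-5.44 percentage points

M(Fe₂Al₉Si₄O₂₃(OH)) = 851.852 g/mol, so wt% Si = 112.340/851.852 × 100 = 13.19%.
M((Mg₀.₆₃Fe₀.₃₇)₃KAlSi₃O₁₀(OH)₂) = 452.263 g/mol, so wt% Si = 84.255/452.263 × 100 = 18.63%.
13.19 − 18.63 = -5.44 pp.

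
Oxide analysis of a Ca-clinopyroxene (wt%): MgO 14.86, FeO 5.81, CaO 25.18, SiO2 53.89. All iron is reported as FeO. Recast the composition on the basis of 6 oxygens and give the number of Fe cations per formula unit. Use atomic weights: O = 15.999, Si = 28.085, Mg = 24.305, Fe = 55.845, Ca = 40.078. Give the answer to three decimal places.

MgO: 14.86/40.304 = 0.36870 mol → 0.36870 mol Mg, 0.36870 mol O.
FeO: 5.81/71.844 = 0.08087 mol → 0.08087 mol Fe, 0.08087 mol O.
CaO: 25.18/56.077 = 0.44903 mol → 0.44903 mol Ca, 0.44903 mol O.
SiO2: 53.89/60.083 = 0.89693 mol → 0.89693 mol Si, 1.79386 mol O.
Total oxygen = 2.69246 mol. Normalization factor = 6/2.69246 = 2.22845.
Fe per 6 O = 0.08087 × 2.22845 = 0.180.

0.180 Fe apfu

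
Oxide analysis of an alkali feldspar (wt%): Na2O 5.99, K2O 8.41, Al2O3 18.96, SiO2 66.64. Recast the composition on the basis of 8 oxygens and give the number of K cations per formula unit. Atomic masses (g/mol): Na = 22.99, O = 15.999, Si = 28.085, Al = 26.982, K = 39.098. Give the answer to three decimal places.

0.482 K apfu

Na2O (M=61.979): mol = 0.09665; Na = 0.19330, O = 0.09665.
K2O (M=94.195): mol = 0.08928; K = 0.17856, O = 0.08928.
Al2O3 (M=101.961): mol = 0.18595; Al = 0.37190, O = 0.55785.
SiO2 (M=60.083): mol = 1.10913; Si = 1.10913, O = 2.21826.
ΣO = 2.96204; factor = 8/ΣO = 2.70084.
K apfu = 0.17856 × 2.70084 = 0.482.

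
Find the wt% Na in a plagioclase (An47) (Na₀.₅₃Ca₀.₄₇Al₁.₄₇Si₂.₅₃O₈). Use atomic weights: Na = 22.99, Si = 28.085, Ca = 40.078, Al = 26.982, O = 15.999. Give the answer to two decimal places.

M(Na₀.₅₃Ca₀.₄₇Al₁.₄₇Si₂.₅₃O₈) = 269.732 g/mol.
Na contributes 0.53 × 22.99 = 12.185 g per mole.
12.185/269.732 = 0.0452 → 4.52%.

4.52 wt%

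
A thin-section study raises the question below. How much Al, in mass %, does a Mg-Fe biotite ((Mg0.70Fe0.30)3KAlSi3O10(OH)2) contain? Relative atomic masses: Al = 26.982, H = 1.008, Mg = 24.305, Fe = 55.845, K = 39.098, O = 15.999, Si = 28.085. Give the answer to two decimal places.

6.05 mass %

Molar mass of (Mg0.70Fe0.30)3KAlSi3O10(OH)2: 2.10×24.305 + 0.90×55.845 + 1×39.098 + 1×26.982 + 3×28.085 + 12×15.999 + 2×1.008 = 445.640 g/mol.
Mass of Al per formula unit: 1 × 26.982 = 26.982 g.
Weight fraction Al = 26.982 / 445.640 = 0.0605.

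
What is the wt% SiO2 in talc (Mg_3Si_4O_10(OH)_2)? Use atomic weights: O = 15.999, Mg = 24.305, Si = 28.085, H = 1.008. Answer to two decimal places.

63.37 wt%

M(Mg_3Si_4O_10(OH)_2) = 379.259 g/mol; M(SiO2) = 60.083 g/mol.
Moles SiO2 per formula unit = 4 Si ÷ 1 = 4.0000.
SiO2 fraction = (4.0000 × 60.083) / 379.259 = 240.332/379.259 = 0.6337.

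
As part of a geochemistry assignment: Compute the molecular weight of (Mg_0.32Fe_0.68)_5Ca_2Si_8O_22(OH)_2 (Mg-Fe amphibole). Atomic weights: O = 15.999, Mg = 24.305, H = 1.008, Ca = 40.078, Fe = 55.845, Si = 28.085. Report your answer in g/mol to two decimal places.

919.59 g/mol

The formula mass is the sum 1.60(24.305) + 3.40(55.845) + 2(40.078) + 8(28.085) + 24(15.999) + 2(1.008).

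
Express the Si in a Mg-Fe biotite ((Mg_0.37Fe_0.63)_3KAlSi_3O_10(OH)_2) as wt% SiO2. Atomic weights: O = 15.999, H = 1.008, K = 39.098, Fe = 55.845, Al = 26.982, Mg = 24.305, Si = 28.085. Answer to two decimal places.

37.80 wt%

Molar mass of (Mg_0.37Fe_0.63)_3KAlSi_3O_10(OH)_2 = 1.11×24.305 + 1.89×55.845 + 1×39.098 + 1×26.982 + 3×28.085 + 12×15.999 + 2×1.008 = 476.865 g/mol.
Each formula unit contains 3 Si, equivalent to 3/1 = 3.0000 mol SiO2.
M(SiO2) = 1×28.085 + 2×15.999 = 60.083 g/mol.
Mass of SiO2 per formula unit = 3.0000 × 60.083 = 180.249 g.
SiO2 wt% = 180.249 / 476.865 × 100 = 37.80%.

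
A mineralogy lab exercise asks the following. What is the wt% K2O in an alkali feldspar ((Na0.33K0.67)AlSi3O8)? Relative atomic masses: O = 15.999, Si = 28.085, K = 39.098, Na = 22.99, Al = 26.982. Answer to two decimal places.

11.56 wt%

Formula mass = 273.011 g/mol.
0.67 K → 0.3350 mol K2O per formula unit; M(K2O) = 94.195, so K2O mass = 31.555 g.
31.555/273.011 × 100 = 11.56 wt%.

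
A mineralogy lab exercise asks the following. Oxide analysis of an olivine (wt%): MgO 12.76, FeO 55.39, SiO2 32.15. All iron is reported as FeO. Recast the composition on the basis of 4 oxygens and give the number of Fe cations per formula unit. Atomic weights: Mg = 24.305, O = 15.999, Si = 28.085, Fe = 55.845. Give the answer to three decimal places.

1.429 Fe apfu

12.76 wt% MgO ÷ 40.304 g/mol = 0.31659 mol, giving 0.31659 Mg and 0.31659 O.
55.39 wt% FeO ÷ 71.844 g/mol = 0.77098 mol, giving 0.77098 Fe and 0.77098 O.
32.15 wt% SiO2 ÷ 60.083 g/mol = 0.53509 mol, giving 0.53509 Si and 1.07018 O.
Oxygen sums to 2.15775; scaling by 4/2.15775 = 1.85378 puts the formula on 4 O.
Fe: 0.77098 × 1.85378 = 1.429 atoms per formula unit.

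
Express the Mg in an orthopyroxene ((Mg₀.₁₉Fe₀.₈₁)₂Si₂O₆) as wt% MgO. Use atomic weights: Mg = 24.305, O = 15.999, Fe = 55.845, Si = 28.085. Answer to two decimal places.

M((Mg₀.₁₉Fe₀.₈₁)₂Si₂O₆) = 251.869 g/mol; M(MgO) = 40.304 g/mol.
Moles MgO per formula unit = 0.38 Mg ÷ 1 = 0.3800.
MgO fraction = (0.3800 × 40.304) / 251.869 = 15.316/251.869 = 0.0608.

6.08 wt%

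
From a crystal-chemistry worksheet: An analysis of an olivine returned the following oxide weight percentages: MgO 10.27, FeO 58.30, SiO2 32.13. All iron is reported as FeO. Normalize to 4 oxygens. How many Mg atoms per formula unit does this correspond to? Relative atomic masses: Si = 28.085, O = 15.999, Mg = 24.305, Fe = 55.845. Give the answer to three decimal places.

0.477 Mg apfu

MgO (M=40.304): mol = 0.25481; Mg = 0.25481, O = 0.25481.
FeO (M=71.844): mol = 0.81148; Fe = 0.81148, O = 0.81148.
SiO2 (M=60.083): mol = 0.53476; Si = 0.53476, O = 1.06952.
ΣO = 2.13581; factor = 4/ΣO = 1.87283.
Mg apfu = 0.25481 × 1.87283 = 0.477.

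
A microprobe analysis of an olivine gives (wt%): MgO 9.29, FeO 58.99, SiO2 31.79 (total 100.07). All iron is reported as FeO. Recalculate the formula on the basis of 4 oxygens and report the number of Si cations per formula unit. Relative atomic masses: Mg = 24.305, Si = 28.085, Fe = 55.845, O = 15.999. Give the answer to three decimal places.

MgO (M=40.304): mol = 0.23050; Mg = 0.23050, O = 0.23050.
FeO (M=71.844): mol = 0.82108; Fe = 0.82108, O = 0.82108.
SiO2 (M=60.083): mol = 0.52910; Si = 0.52910, O = 1.05820.
ΣO = 2.10978; factor = 4/ΣO = 1.89593.
Si apfu = 0.52910 × 1.89593 = 1.003.

1.003 Si apfu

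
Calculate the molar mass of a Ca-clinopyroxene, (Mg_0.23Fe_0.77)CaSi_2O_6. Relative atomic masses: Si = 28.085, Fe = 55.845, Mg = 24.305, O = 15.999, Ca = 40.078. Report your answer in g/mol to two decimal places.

240.83 g/mol

M = 0.23×24.305 + 0.77×55.845 + 1×40.078 + 2×28.085 + 6×15.999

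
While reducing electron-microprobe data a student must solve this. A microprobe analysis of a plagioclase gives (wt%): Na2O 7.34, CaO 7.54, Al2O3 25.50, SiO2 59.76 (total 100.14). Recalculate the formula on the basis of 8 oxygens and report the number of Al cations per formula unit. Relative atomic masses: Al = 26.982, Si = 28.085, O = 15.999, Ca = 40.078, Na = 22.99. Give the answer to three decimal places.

Na2O: 7.34/61.979 = 0.11843 mol → 0.23686 mol Na, 0.11843 mol O.
CaO: 7.54/56.077 = 0.13446 mol → 0.13446 mol Ca, 0.13446 mol O.
Al2O3: 25.50/101.961 = 0.25010 mol → 0.50020 mol Al, 0.75030 mol O.
SiO2: 59.76/60.083 = 0.99462 mol → 0.99462 mol Si, 1.98924 mol O.
Total oxygen = 2.99243 mol. Normalization factor = 8/2.99243 = 2.67341.
Al per 8 O = 0.50020 × 2.67341 = 1.337.

1.337 Al apfu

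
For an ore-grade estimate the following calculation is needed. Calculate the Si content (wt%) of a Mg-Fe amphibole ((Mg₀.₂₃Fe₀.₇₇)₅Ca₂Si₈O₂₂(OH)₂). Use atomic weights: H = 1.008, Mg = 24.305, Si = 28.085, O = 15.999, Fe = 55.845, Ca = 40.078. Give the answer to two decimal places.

24.06 wt%

Molar mass of (Mg₀.₂₃Fe₀.₇₇)₅Ca₂Si₈O₂₂(OH)₂: 1.15·24.305 + 3.85·55.845 + 2·40.078 + 8·28.085 + 24·15.999 + 2·1.008 = 933.782 g/mol.
Mass of Si per formula unit: 8 × 28.085 = 224.680 g.
Weight fraction Si = 224.680 / 933.782 = 0.2406.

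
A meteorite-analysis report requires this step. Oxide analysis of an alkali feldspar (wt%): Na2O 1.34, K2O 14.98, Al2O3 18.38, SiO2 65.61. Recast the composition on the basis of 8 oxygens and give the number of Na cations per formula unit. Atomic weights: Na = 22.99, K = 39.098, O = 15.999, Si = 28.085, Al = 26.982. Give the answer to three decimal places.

Na2O: 1.34/61.979 = 0.02162 mol → 0.04324 mol Na, 0.02162 mol O.
K2O: 14.98/94.195 = 0.15903 mol → 0.31806 mol K, 0.15903 mol O.
Al2O3: 18.38/101.961 = 0.18027 mol → 0.36054 mol Al, 0.54081 mol O.
SiO2: 65.61/60.083 = 1.09199 mol → 1.09199 mol Si, 2.18398 mol O.
Total oxygen = 2.90544 mol. Normalization factor = 8/2.90544 = 2.75346.
Na per 8 O = 0.04324 × 2.75346 = 0.119.

0.119 Na apfu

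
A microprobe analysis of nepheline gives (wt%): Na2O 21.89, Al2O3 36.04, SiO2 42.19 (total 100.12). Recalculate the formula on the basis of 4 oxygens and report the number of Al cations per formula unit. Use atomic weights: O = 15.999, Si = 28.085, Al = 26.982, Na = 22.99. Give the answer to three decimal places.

Na2O (M=61.979): mol = 0.35318; Na = 0.70636, O = 0.35318.
Al2O3 (M=101.961): mol = 0.35347; Al = 0.70694, O = 1.06041.
SiO2 (M=60.083): mol = 0.70220; Si = 0.70220, O = 1.40440.
ΣO = 2.81799; factor = 4/ΣO = 1.41945.
Al apfu = 0.70694 × 1.41945 = 1.003.

1.003 Al apfu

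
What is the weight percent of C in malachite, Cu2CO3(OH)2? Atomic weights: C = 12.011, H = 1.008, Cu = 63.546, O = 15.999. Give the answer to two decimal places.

5.43 mass %

Molar mass of Cu2CO3(OH)2: 2*63.546 + 1*12.011 + 5*15.999 + 2*1.008 = 221.114 g/mol.
Mass of C per formula unit: 1 × 12.011 = 12.011 g.
Weight fraction C = 12.011 / 221.114 = 0.0543.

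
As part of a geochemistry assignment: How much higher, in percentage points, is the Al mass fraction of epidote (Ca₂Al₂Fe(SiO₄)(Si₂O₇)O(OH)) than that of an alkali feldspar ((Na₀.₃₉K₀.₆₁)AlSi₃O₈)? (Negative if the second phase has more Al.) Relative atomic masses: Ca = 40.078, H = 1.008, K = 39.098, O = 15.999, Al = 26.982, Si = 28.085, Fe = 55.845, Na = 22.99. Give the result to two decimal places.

First mineral: 53.964 g Al in 483.215 g formula = 11.17 wt% Al.
Second mineral: 26.982 g Al in 272.045 g formula = 9.92 wt% Al.
11.17% − 9.92% gives a difference of 1.25 percentage points.

1.25 percentage points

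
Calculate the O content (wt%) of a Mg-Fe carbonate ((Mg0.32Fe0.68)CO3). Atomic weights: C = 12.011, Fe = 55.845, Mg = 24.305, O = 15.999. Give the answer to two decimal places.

45.38 wt%

Molar mass of (Mg0.32Fe0.68)CO3: 0.32*24.305 + 0.68*55.845 + 1*12.011 + 3*15.999 = 105.760 g/mol.
Mass of O per formula unit: 3 × 15.999 = 47.997 g.
Weight fraction O = 47.997 / 105.760 = 0.4538.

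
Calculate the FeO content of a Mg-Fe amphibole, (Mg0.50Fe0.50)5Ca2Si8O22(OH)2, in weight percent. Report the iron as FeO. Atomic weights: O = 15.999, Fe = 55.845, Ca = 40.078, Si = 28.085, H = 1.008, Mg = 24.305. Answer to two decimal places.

Formula mass = 891.203 g/mol.
2.50 Fe → 2.5000 mol FeO per formula unit; M(FeO) = 71.844, so FeO mass = 179.610 g.
179.610/891.203 × 100 = 20.15 wt%.

20.15 wt%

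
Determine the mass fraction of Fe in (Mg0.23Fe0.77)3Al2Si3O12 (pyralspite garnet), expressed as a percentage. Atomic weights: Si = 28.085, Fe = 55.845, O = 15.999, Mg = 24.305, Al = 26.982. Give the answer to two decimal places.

27.10 weight percent

Formula mass = 0.69×24.305 + 2.31×55.845 + 2×26.982 + 3×28.085 + 12×15.999 = 475.979 g/mol, of which 129.002 g is Fe.
So Fe makes up 129.002/475.979 = 0.2710 of the mass, i.e. 27.10%.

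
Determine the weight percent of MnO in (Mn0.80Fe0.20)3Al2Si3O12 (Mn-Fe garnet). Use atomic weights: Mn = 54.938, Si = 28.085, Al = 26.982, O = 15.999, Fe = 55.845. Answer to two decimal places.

Molar mass of (Mn0.80Fe0.20)3Al2Si3O12 = 2.40×54.938 + 0.60×55.845 + 2×26.982 + 3×28.085 + 12×15.999 = 495.565 g/mol.
Each formula unit contains 2.40 Mn, equivalent to 2.40/1 = 2.4000 mol MnO.
M(MnO) = 1×54.938 + 1×15.999 = 70.937 g/mol.
Mass of MnO per formula unit = 2.4000 × 70.937 = 170.249 g.
MnO wt% = 170.249 / 495.565 × 100 = 34.35%.

34.35 wt%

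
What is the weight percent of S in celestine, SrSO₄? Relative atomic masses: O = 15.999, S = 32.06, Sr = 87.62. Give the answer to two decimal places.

17.45 weight percent

M(SrSO₄) = 183.676 g/mol.
S contributes 1 × 32.06 = 32.060 g per mole.
32.060/183.676 = 0.1745 → 17.45%.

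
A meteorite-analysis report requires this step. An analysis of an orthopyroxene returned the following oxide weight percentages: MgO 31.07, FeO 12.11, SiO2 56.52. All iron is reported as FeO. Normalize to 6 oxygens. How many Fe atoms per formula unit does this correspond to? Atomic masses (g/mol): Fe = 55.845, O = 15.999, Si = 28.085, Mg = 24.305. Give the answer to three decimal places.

31.07 wt% MgO ÷ 40.304 g/mol = 0.77089 mol, giving 0.77089 Mg and 0.77089 O.
12.11 wt% FeO ÷ 71.844 g/mol = 0.16856 mol, giving 0.16856 Fe and 0.16856 O.
56.52 wt% SiO2 ÷ 60.083 g/mol = 0.94070 mol, giving 0.94070 Si and 1.88140 O.
Oxygen sums to 2.82085; scaling by 6/2.82085 = 2.12702 puts the formula on 6 O.
Fe: 0.16856 × 2.12702 = 0.359 atoms per formula unit.

0.359 Fe apfu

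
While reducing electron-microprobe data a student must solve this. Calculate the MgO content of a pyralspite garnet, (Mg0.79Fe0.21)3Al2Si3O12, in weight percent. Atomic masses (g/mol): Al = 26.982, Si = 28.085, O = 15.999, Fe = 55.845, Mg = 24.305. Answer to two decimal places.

22.58 wt%

Formula mass = 422.992 g/mol.
2.37 Mg → 2.3700 mol MgO per formula unit; M(MgO) = 40.304, so MgO mass = 95.520 g.
95.520/422.992 × 100 = 22.58 wt%.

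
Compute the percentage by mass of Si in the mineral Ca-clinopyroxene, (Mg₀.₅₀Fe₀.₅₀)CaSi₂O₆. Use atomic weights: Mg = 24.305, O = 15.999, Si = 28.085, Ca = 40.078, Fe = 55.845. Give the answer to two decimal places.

24.18 mass %

Formula mass = 0.50×24.305 + 0.50×55.845 + 1×40.078 + 2×28.085 + 6×15.999 = 232.317 g/mol, of which 56.170 g is Si.
So Si makes up 56.170/232.317 = 0.2418 of the mass, i.e. 24.18%.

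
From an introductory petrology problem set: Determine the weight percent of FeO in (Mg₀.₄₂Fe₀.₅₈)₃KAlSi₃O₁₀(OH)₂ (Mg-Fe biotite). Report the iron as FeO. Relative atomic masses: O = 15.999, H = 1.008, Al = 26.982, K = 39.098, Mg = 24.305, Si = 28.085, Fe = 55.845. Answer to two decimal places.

26.48 wt%

Formula mass = 472.134 g/mol.
1.74 Fe → 1.7400 mol FeO per formula unit; M(FeO) = 71.844, so FeO mass = 125.009 g.
125.009/472.134 × 100 = 26.48 wt%.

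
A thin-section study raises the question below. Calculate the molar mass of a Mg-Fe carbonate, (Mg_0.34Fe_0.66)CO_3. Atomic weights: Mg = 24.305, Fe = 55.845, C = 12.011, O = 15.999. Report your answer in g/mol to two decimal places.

105.13 g/mol

M = 0.34*24.305 + 0.66*55.845 + 1*12.011 + 3*15.999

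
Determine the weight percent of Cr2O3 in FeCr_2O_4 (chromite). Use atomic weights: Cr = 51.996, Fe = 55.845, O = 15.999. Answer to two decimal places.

Molar mass of FeCr_2O_4 = 1·55.845 + 2·51.996 + 4·15.999 = 223.833 g/mol.
Each formula unit contains 2 Cr, equivalent to 2/2 = 1.0000 mol Cr2O3.
M(Cr2O3) = 2×51.996 + 3×15.999 = 151.989 g/mol.
Mass of Cr2O3 per formula unit = 1.0000 × 151.989 = 151.989 g.
Cr2O3 wt% = 151.989 / 223.833 × 100 = 67.90%.

67.90 wt%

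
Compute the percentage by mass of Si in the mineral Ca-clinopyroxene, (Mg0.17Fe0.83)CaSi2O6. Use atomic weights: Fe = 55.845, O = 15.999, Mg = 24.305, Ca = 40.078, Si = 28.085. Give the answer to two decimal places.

Formula mass = 0.17×24.305 + 0.83×55.845 + 1×40.078 + 2×28.085 + 6×15.999 = 242.725 g/mol, of which 56.170 g is Si.
So Si makes up 56.170/242.725 = 0.2314 of the mass, i.e. 23.14%.

23.14 wt%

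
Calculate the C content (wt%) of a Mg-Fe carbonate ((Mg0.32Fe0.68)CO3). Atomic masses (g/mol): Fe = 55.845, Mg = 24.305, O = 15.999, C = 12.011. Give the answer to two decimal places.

Formula mass = 0.32*24.305 + 0.68*55.845 + 1*12.011 + 3*15.999 = 105.760 g/mol, of which 12.011 g is C.
So C makes up 12.011/105.760 = 0.1136 of the mass, i.e. 11.36%.

11.36 wt%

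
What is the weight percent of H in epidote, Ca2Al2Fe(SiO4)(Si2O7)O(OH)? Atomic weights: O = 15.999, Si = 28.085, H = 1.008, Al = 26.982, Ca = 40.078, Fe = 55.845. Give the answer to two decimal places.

Formula mass = 2·40.078 + 2·26.982 + 1·55.845 + 3·28.085 + 13·15.999 + 1·1.008 = 483.215 g/mol, of which 1.008 g is H.
So H makes up 1.008/483.215 = 0.0021 of the mass, i.e. 0.21%.

0.21 weight percent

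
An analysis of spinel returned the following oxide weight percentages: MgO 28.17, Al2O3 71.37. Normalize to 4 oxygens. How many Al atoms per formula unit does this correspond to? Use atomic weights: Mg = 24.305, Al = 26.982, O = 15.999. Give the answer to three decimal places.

2.001 Al apfu

MgO: 28.17/40.304 = 0.69894 mol → 0.69894 mol Mg, 0.69894 mol O.
Al2O3: 71.37/101.961 = 0.69997 mol → 1.39994 mol Al, 2.09991 mol O.
Total oxygen = 2.79885 mol. Normalization factor = 4/2.79885 = 1.42916.
Al per 4 O = 1.39994 × 1.42916 = 2.001.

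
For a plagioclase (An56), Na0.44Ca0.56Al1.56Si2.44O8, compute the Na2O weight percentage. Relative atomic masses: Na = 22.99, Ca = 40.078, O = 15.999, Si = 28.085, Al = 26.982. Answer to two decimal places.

5.03 wt%

Molar mass of Na0.44Ca0.56Al1.56Si2.44O8 = 0.44*22.99 + 0.56*40.078 + 1.56*26.982 + 2.44*28.085 + 8*15.999 = 271.171 g/mol.
Each formula unit contains 0.44 Na, equivalent to 0.44/2 = 0.2200 mol Na2O.
M(Na2O) = 2×22.99 + 1×15.999 = 61.979 g/mol.
Mass of Na2O per formula unit = 0.2200 × 61.979 = 13.635 g.
Na2O wt% = 13.635 / 271.171 × 100 = 5.03%.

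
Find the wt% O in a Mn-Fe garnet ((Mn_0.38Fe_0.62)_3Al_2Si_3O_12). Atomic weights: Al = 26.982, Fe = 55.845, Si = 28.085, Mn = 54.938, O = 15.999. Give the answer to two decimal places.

38.65 wt%

M((Mn_0.38Fe_0.62)_3Al_2Si_3O_12) = 496.708 g/mol.
O contributes 12 × 15.999 = 191.988 g per mole.
191.988/496.708 = 0.3865 → 38.65%.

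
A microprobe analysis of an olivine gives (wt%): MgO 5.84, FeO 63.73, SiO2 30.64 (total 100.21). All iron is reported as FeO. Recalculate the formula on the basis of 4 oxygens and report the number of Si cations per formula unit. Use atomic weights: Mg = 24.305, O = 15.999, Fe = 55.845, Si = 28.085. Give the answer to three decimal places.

0.994 Si apfu

MgO: 5.84/40.304 = 0.14490 mol → 0.14490 mol Mg, 0.14490 mol O.
FeO: 63.73/71.844 = 0.88706 mol → 0.88706 mol Fe, 0.88706 mol O.
SiO2: 30.64/60.083 = 0.50996 mol → 0.50996 mol Si, 1.01992 mol O.
Total oxygen = 2.05188 mol. Normalization factor = 4/2.05188 = 1.94943.
Si per 4 O = 0.50996 × 1.94943 = 0.994.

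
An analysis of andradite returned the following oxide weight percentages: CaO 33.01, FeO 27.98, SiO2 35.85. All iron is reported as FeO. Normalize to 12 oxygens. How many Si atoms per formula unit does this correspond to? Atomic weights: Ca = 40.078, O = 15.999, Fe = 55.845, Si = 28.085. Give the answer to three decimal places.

CaO (M=56.077): mol = 0.58865; Ca = 0.58865, O = 0.58865.
FeO (M=71.844): mol = 0.38945; Fe = 0.38945, O = 0.38945.
SiO2 (M=60.083): mol = 0.59667; Si = 0.59667, O = 1.19334.
ΣO = 2.17144; factor = 12/ΣO = 5.52629.
Si apfu = 0.59667 × 5.52629 = 3.297.

3.297 Si apfu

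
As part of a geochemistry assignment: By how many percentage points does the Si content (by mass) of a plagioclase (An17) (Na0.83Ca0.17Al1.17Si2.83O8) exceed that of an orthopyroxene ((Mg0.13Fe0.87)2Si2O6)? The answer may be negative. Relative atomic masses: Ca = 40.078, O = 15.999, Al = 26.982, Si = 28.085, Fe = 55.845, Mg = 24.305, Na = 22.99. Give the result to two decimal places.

8.03 percentage points

First mineral: 79.481 g Si in 264.936 g formula = 30.00 wt% Si.
Second mineral: 56.170 g Si in 255.654 g formula = 21.97 wt% Si.
30.00% − 21.97% gives a difference of 8.03 percentage points.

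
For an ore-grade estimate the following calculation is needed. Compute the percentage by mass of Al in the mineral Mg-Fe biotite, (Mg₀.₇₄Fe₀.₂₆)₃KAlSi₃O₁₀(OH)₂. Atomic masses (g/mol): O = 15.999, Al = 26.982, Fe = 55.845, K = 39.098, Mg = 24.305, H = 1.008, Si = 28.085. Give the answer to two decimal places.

6.11 weight percent

Formula mass = 2.22×24.305 + 0.78×55.845 + 1×39.098 + 1×26.982 + 3×28.085 + 12×15.999 + 2×1.008 = 441.855 g/mol, of which 26.982 g is Al.
So Al makes up 26.982/441.855 = 0.0611 of the mass, i.e. 6.11%.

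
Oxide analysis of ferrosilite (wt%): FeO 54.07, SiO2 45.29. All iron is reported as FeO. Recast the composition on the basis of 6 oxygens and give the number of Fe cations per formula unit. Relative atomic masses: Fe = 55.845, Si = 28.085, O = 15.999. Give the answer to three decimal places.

FeO: 54.07/71.844 = 0.75260 mol → 0.75260 mol Fe, 0.75260 mol O.
SiO2: 45.29/60.083 = 0.75379 mol → 0.75379 mol Si, 1.50758 mol O.
Total oxygen = 2.26018 mol. Normalization factor = 6/2.26018 = 2.65466.
Fe per 6 O = 0.75260 × 2.65466 = 1.998.

1.998 Fe apfu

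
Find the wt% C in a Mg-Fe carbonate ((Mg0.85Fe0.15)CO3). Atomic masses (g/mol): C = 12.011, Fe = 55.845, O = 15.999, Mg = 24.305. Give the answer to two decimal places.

Formula mass = 0.85*24.305 + 0.15*55.845 + 1*12.011 + 3*15.999 = 89.044 g/mol, of which 12.011 g is C.
So C makes up 12.011/89.044 = 0.1349 of the mass, i.e. 13.49%.

13.49 mass %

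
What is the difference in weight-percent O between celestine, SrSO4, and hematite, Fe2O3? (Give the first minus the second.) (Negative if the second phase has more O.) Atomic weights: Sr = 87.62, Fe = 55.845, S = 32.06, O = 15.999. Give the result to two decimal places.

M(SrSO4) = 183.676 g/mol, so wt% O = 63.996/183.676 × 100 = 34.84%.
M(Fe2O3) = 159.687 g/mol, so wt% O = 47.997/159.687 × 100 = 30.06%.
34.84 − 30.06 = 4.78 pp.

4.78 percentage points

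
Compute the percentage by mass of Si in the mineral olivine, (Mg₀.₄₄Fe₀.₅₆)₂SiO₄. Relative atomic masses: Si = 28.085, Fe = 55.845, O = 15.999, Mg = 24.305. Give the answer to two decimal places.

15.96 mass %

Molar mass of (Mg₀.₄₄Fe₀.₅₆)₂SiO₄: 0.88·24.305 + 1.12·55.845 + 1·28.085 + 4·15.999 = 176.016 g/mol.
Mass of Si per formula unit: 1 × 28.085 = 28.085 g.
Weight fraction Si = 28.085 / 176.016 = 0.1596.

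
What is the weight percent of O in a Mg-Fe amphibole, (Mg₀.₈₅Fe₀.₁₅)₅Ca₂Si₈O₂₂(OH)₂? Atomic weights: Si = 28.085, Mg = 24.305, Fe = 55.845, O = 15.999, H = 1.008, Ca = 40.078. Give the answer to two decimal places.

45.93 wt%

Molar mass of (Mg₀.₈₅Fe₀.₁₅)₅Ca₂Si₈O₂₂(OH)₂: 4.25*24.305 + 0.75*55.845 + 2*40.078 + 8*28.085 + 24*15.999 + 2*1.008 = 836.008 g/mol.
Mass of O per formula unit: 24 × 15.999 = 383.976 g.
Weight fraction O = 383.976 / 836.008 = 0.4593.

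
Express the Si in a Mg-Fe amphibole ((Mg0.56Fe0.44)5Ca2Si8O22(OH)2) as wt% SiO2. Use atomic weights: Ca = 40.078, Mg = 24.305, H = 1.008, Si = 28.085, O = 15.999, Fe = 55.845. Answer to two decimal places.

Formula mass = 881.741 g/mol.
8 Si → 8.0000 mol SiO2 per formula unit; M(SiO2) = 60.083, so SiO2 mass = 480.664 g.
480.664/881.741 × 100 = 54.51 wt%.

54.51 wt%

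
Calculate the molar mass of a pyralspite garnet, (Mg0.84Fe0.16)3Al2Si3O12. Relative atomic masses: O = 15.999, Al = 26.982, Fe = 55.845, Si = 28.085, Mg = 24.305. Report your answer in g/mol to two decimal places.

M = 2.52·24.305 + 0.48·55.845 + 2·26.982 + 3·28.085 + 12·15.999

418.26 g/mol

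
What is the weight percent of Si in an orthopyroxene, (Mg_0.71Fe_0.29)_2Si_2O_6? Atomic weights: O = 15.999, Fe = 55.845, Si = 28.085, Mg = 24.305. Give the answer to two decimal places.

Formula mass = 1.42×24.305 + 0.58×55.845 + 2×28.085 + 6×15.999 = 219.067 g/mol, of which 56.170 g is Si.
So Si makes up 56.170/219.067 = 0.2564 of the mass, i.e. 25.64%.

25.64 weight percent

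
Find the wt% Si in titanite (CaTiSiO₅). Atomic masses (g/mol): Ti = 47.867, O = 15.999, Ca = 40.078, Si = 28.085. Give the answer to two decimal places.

Molar mass of CaTiSiO₅: 1×40.078 + 1×47.867 + 1×28.085 + 5×15.999 = 196.025 g/mol.
Mass of Si per formula unit: 1 × 28.085 = 28.085 g.
Weight fraction Si = 28.085 / 196.025 = 0.1433.

14.33 mass %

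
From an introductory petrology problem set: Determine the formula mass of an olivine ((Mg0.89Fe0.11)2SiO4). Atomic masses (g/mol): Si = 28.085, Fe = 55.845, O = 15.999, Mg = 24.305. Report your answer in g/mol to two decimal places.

The formula mass is the sum 1.78(24.305) + 0.22(55.845) + 1(28.085) + 4(15.999).

147.63 g/mol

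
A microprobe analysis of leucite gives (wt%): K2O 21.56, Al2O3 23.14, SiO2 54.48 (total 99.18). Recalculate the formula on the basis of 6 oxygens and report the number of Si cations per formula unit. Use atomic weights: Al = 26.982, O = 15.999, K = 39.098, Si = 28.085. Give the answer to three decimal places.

1.998 Si apfu

21.56 wt% K2O ÷ 94.195 g/mol = 0.22889 mol, giving 0.45778 K and 0.22889 O.
23.14 wt% Al2O3 ÷ 101.961 g/mol = 0.22695 mol, giving 0.45390 Al and 0.68085 O.
54.48 wt% SiO2 ÷ 60.083 g/mol = 0.90675 mol, giving 0.90675 Si and 1.81350 O.
Oxygen sums to 2.72324; scaling by 6/2.72324 = 2.20326 puts the formula on 6 O.
Si: 0.90675 × 2.20326 = 1.998 atoms per formula unit.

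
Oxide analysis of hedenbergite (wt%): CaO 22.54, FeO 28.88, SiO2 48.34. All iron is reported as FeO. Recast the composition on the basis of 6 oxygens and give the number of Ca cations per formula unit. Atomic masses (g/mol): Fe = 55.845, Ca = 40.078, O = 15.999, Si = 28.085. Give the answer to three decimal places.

22.54 wt% CaO ÷ 56.077 g/mol = 0.40195 mol, giving 0.40195 Ca and 0.40195 O.
28.88 wt% FeO ÷ 71.844 g/mol = 0.40198 mol, giving 0.40198 Fe and 0.40198 O.
48.34 wt% SiO2 ÷ 60.083 g/mol = 0.80455 mol, giving 0.80455 Si and 1.60910 O.
Oxygen sums to 2.41303; scaling by 6/2.41303 = 2.48650 puts the formula on 6 O.
Ca: 0.40195 × 2.48650 = 0.999 atoms per formula unit.

0.999 Ca apfu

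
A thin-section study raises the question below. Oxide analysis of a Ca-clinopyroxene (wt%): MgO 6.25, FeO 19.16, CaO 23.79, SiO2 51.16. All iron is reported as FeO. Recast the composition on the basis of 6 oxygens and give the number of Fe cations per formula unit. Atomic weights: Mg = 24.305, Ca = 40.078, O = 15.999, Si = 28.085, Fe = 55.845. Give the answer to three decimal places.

MgO: 6.25/40.304 = 0.15507 mol → 0.15507 mol Mg, 0.15507 mol O.
FeO: 19.16/71.844 = 0.26669 mol → 0.26669 mol Fe, 0.26669 mol O.
CaO: 23.79/56.077 = 0.42424 mol → 0.42424 mol Ca, 0.42424 mol O.
SiO2: 51.16/60.083 = 0.85149 mol → 0.85149 mol Si, 1.70298 mol O.
Total oxygen = 2.54898 mol. Normalization factor = 6/2.54898 = 2.35388.
Fe per 6 O = 0.26669 × 2.35388 = 0.628.

0.628 Fe apfu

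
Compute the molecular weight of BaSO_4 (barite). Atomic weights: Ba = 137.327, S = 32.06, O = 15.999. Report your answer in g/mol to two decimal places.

The formula mass is the sum 1*137.327 + 1*32.06 + 4*15.999.

233.38 g/mol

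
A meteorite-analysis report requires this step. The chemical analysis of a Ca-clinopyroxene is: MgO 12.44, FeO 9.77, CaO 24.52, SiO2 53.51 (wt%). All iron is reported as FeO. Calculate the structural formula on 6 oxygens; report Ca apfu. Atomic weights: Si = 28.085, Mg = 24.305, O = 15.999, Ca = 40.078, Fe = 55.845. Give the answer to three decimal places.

MgO: 12.44/40.304 = 0.30865 mol → 0.30865 mol Mg, 0.30865 mol O.
FeO: 9.77/71.844 = 0.13599 mol → 0.13599 mol Fe, 0.13599 mol O.
CaO: 24.52/56.077 = 0.43726 mol → 0.43726 mol Ca, 0.43726 mol O.
SiO2: 53.51/60.083 = 0.89060 mol → 0.89060 mol Si, 1.78120 mol O.
Total oxygen = 2.66310 mol. Normalization factor = 6/2.66310 = 2.25301.
Ca per 6 O = 0.43726 × 2.25301 = 0.985.

0.985 Ca apfu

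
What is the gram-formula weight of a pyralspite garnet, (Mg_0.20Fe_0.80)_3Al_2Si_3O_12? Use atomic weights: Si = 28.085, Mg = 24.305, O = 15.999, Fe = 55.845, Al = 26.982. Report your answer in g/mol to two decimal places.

478.82 g/mol

The formula mass is the sum 0.60·24.305 + 2.40·55.845 + 2·26.982 + 3·28.085 + 12·15.999.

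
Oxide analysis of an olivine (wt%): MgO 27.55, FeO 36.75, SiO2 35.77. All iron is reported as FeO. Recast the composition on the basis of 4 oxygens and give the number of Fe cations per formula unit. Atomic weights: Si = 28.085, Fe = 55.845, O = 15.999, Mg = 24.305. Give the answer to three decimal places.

MgO (M=40.304): mol = 0.68355; Mg = 0.68355, O = 0.68355.
FeO (M=71.844): mol = 0.51152; Fe = 0.51152, O = 0.51152.
SiO2 (M=60.083): mol = 0.59534; Si = 0.59534, O = 1.19068.
ΣO = 2.38575; factor = 4/ΣO = 1.67662.
Fe apfu = 0.51152 × 1.67662 = 0.858.

0.858 Fe apfu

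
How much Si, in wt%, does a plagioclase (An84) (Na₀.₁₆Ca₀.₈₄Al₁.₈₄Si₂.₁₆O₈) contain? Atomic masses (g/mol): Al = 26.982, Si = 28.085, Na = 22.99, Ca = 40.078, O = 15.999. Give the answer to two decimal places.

Formula mass = 0.16·22.99 + 0.84·40.078 + 1.84·26.982 + 2.16·28.085 + 8·15.999 = 275.646 g/mol, of which 60.664 g is Si.
So Si makes up 60.664/275.646 = 0.2201 of the mass, i.e. 22.01%.

22.01 wt%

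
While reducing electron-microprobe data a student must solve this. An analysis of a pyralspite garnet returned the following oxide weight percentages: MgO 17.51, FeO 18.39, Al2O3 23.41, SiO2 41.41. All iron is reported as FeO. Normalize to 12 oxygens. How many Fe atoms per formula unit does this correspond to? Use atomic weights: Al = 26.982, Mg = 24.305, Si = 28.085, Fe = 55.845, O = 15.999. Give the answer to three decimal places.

1.114 Fe apfu

17.51 wt% MgO ÷ 40.304 g/mol = 0.43445 mol, giving 0.43445 Mg and 0.43445 O.
18.39 wt% FeO ÷ 71.844 g/mol = 0.25597 mol, giving 0.25597 Fe and 0.25597 O.
23.41 wt% Al2O3 ÷ 101.961 g/mol = 0.22960 mol, giving 0.45920 Al and 0.68880 O.
41.41 wt% SiO2 ÷ 60.083 g/mol = 0.68921 mol, giving 0.68921 Si and 1.37842 O.
Oxygen sums to 2.75764; scaling by 12/2.75764 = 4.35155 puts the formula on 12 O.
Fe: 0.25597 × 4.35155 = 1.114 atoms per formula unit.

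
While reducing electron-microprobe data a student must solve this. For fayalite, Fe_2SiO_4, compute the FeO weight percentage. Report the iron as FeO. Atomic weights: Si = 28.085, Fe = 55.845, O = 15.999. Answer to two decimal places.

Formula mass = 203.771 g/mol.
2 Fe → 2.0000 mol FeO per formula unit; M(FeO) = 71.844, so FeO mass = 143.688 g.
143.688/203.771 × 100 = 70.51 wt%.

70.51 wt%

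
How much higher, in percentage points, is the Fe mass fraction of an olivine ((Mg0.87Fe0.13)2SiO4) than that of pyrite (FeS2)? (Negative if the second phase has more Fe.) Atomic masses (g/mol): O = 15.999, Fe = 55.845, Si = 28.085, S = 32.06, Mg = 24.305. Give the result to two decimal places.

Fe in (Mg0.87Fe0.13)2SiO4: molar mass 148.891 g/mol; 0.26×55.845 = 14.520 g → 9.75 wt%.
Fe in FeS2: molar mass 119.965 g/mol; 1×55.845 = 55.845 g → 46.55 wt%.
Difference = 9.75 − 46.55 = -36.80 percentage points.

-36.80 percentage points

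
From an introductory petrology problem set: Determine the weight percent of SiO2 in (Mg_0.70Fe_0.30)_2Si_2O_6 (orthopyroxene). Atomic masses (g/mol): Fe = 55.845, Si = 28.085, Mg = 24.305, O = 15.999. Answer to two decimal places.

54.70 wt%

M((Mg_0.70Fe_0.30)_2Si_2O_6) = 219.698 g/mol; M(SiO2) = 60.083 g/mol.
Moles SiO2 per formula unit = 2 Si ÷ 1 = 2.0000.
SiO2 fraction = (2.0000 × 60.083) / 219.698 = 120.166/219.698 = 0.5470.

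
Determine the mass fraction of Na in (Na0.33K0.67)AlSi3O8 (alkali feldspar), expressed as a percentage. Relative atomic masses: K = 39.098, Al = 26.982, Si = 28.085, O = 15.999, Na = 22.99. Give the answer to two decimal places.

M((Na0.33K0.67)AlSi3O8) = 273.011 g/mol.
Na contributes 0.33 × 22.99 = 7.587 g per mole.
7.587/273.011 = 0.0278 → 2.78%.

2.78 wt%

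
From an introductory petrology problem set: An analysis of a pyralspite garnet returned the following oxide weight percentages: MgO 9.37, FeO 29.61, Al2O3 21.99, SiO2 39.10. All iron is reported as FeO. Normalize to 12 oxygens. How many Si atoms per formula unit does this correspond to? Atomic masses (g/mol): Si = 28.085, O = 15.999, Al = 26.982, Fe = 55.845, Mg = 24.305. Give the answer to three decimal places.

9.37 wt% MgO ÷ 40.304 g/mol = 0.23248 mol, giving 0.23248 Mg and 0.23248 O.
29.61 wt% FeO ÷ 71.844 g/mol = 0.41214 mol, giving 0.41214 Fe and 0.41214 O.
21.99 wt% Al2O3 ÷ 101.961 g/mol = 0.21567 mol, giving 0.43134 Al and 0.64701 O.
39.10 wt% SiO2 ÷ 60.083 g/mol = 0.65077 mol, giving 0.65077 Si and 1.30154 O.
Oxygen sums to 2.59317; scaling by 12/2.59317 = 4.62754 puts the formula on 12 O.
Si: 0.65077 × 4.62754 = 3.011 atoms per formula unit.

3.011 Si apfu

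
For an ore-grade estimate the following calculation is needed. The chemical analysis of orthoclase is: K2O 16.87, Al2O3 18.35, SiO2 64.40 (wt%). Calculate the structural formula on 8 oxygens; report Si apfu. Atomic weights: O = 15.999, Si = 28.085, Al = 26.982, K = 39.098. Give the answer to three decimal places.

2.995 Si apfu

K2O: 16.87/94.195 = 0.17910 mol → 0.35820 mol K, 0.17910 mol O.
Al2O3: 18.35/101.961 = 0.17997 mol → 0.35994 mol Al, 0.53991 mol O.
SiO2: 64.40/60.083 = 1.07185 mol → 1.07185 mol Si, 2.14370 mol O.
Total oxygen = 2.86271 mol. Normalization factor = 8/2.86271 = 2.79455.
Si per 8 O = 1.07185 × 2.79455 = 2.995.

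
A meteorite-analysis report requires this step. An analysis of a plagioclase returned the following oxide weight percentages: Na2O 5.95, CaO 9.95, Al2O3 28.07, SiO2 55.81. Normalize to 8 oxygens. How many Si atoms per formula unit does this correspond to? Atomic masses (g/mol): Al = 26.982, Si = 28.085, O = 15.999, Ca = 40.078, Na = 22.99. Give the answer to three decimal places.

5.95 wt% Na2O ÷ 61.979 g/mol = 0.09600 mol, giving 0.19200 Na and 0.09600 O.
9.95 wt% CaO ÷ 56.077 g/mol = 0.17743 mol, giving 0.17743 Ca and 0.17743 O.
28.07 wt% Al2O3 ÷ 101.961 g/mol = 0.27530 mol, giving 0.55060 Al and 0.82590 O.
55.81 wt% SiO2 ÷ 60.083 g/mol = 0.92888 mol, giving 0.92888 Si and 1.85776 O.
Oxygen sums to 2.95709; scaling by 8/2.95709 = 2.70536 puts the formula on 8 O.
Si: 0.92888 × 2.70536 = 2.513 atoms per formula unit.

2.513 Si apfu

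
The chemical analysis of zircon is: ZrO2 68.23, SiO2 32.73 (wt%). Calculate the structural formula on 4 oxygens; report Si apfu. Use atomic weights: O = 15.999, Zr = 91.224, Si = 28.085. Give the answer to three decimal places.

0.992 Si apfu

ZrO2: 68.23/123.222 = 0.55372 mol → 0.55372 mol Zr, 1.10744 mol O.
SiO2: 32.73/60.083 = 0.54475 mol → 0.54475 mol Si, 1.08950 mol O.
Total oxygen = 2.19694 mol. Normalization factor = 4/2.19694 = 1.82071.
Si per 4 O = 0.54475 × 1.82071 = 0.992.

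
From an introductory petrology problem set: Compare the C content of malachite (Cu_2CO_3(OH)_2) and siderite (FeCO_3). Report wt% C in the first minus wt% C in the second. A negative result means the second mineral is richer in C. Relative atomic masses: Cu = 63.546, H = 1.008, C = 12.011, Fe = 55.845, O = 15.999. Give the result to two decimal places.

-4.94 percentage points

C in Cu_2CO_3(OH)_2: molar mass 221.114 g/mol; 1×12.011 = 12.011 g → 5.43 wt%.
C in FeCO_3: molar mass 115.853 g/mol; 1×12.011 = 12.011 g → 10.37 wt%.
Difference = 5.43 − 10.37 = -4.94 percentage points.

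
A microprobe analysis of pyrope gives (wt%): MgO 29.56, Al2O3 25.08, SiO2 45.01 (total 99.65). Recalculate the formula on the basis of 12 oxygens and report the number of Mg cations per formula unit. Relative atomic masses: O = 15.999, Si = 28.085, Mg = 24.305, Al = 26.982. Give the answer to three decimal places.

2.964 Mg apfu

29.56 wt% MgO ÷ 40.304 g/mol = 0.73343 mol, giving 0.73343 Mg and 0.73343 O.
25.08 wt% Al2O3 ÷ 101.961 g/mol = 0.24598 mol, giving 0.49196 Al and 0.73794 O.
45.01 wt% SiO2 ÷ 60.083 g/mol = 0.74913 mol, giving 0.74913 Si and 1.49826 O.
Oxygen sums to 2.96963; scaling by 12/2.96963 = 4.04091 puts the formula on 12 O.
Mg: 0.73343 × 4.04091 = 2.964 atoms per formula unit.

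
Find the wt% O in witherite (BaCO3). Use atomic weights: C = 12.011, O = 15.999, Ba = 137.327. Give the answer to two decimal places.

Molar mass of BaCO3: 1·137.327 + 1·12.011 + 3·15.999 = 197.335 g/mol.
Mass of O per formula unit: 3 × 15.999 = 47.997 g.
Weight fraction O = 47.997 / 197.335 = 0.2432.

24.32 mass %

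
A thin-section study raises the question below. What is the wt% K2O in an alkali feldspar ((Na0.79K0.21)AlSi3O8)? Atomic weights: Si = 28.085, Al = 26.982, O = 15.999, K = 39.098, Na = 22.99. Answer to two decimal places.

Molar mass of (Na0.79K0.21)AlSi3O8 = 0.79*22.99 + 0.21*39.098 + 1*26.982 + 3*28.085 + 8*15.999 = 265.602 g/mol.
Each formula unit contains 0.21 K, equivalent to 0.21/2 = 0.1050 mol K2O.
M(K2O) = 2×39.098 + 1×15.999 = 94.195 g/mol.
Mass of K2O per formula unit = 0.1050 × 94.195 = 9.890 g.
K2O wt% = 9.890 / 265.602 × 100 = 3.72%.

3.72 wt%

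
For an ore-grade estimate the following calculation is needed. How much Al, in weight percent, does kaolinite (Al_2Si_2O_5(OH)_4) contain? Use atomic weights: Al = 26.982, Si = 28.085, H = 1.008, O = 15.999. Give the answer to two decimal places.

20.90 weight percent

Formula mass = 2·26.982 + 2·28.085 + 9·15.999 + 4·1.008 = 258.157 g/mol, of which 53.964 g is Al.
So Al makes up 53.964/258.157 = 0.2090 of the mass, i.e. 20.90%.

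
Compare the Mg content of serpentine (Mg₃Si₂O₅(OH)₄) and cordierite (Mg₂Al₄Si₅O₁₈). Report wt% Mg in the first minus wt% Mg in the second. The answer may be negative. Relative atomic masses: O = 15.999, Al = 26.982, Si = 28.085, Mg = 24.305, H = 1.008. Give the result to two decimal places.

Mg in Mg₃Si₂O₅(OH)₄: molar mass 277.108 g/mol; 3×24.305 = 72.915 g → 26.31 wt%.
Mg in Mg₂Al₄Si₅O₁₈: molar mass 584.945 g/mol; 2×24.305 = 48.610 g → 8.31 wt%.
Difference = 26.31 − 8.31 = 18.00 percentage points.

18.00 percentage points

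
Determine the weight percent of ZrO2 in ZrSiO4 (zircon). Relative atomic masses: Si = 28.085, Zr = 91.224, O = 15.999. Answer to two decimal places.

M(ZrSiO4) = 183.305 g/mol; M(ZrO2) = 123.222 g/mol.
Moles ZrO2 per formula unit = 1 Zr ÷ 1 = 1.0000.
ZrO2 fraction = (1.0000 × 123.222) / 183.305 = 123.222/183.305 = 0.6722.

67.22 wt%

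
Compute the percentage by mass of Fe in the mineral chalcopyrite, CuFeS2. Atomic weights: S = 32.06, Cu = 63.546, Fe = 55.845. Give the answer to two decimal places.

Molar mass of CuFeS2: 1·63.546 + 1·55.845 + 2·32.06 = 183.511 g/mol.
Mass of Fe per formula unit: 1 × 55.845 = 55.845 g.
Weight fraction Fe = 55.845 / 183.511 = 0.3043.

30.43 wt%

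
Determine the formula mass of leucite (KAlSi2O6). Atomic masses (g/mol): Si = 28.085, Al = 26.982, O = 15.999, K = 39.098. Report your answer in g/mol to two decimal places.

218.24 g/mol

K: 1 × 39.098 = 39.0980
Al: 1 × 26.982 = 26.9820
Si: 2 × 28.085 = 56.1700
O: 6 × 15.999 = 95.9940
Summing the contributions gives the formula mass.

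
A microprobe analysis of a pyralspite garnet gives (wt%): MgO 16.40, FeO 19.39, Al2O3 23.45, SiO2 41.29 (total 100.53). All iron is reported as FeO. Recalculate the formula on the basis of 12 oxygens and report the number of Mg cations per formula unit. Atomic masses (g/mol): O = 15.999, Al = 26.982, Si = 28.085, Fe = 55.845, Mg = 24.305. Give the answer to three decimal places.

1.781 Mg apfu

16.40 wt% MgO ÷ 40.304 g/mol = 0.40691 mol, giving 0.40691 Mg and 0.40691 O.
19.39 wt% FeO ÷ 71.844 g/mol = 0.26989 mol, giving 0.26989 Fe and 0.26989 O.
23.45 wt% Al2O3 ÷ 101.961 g/mol = 0.22999 mol, giving 0.45998 Al and 0.68997 O.
41.29 wt% SiO2 ÷ 60.083 g/mol = 0.68722 mol, giving 0.68722 Si and 1.37444 O.
Oxygen sums to 2.74121; scaling by 12/2.74121 = 4.37763 puts the formula on 12 O.
Mg: 0.40691 × 4.37763 = 1.781 atoms per formula unit.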